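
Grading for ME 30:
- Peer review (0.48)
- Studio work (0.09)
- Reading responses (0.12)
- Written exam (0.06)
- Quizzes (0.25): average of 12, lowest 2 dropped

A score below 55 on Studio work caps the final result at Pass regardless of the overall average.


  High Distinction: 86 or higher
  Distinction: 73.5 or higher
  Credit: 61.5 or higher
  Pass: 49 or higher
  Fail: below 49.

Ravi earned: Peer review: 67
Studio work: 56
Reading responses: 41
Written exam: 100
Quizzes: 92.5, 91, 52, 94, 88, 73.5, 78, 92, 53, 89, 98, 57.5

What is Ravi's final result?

Credit

Quizzes: drop 52, 53 → average of remaining 10 = 853.5/10 = 85.35
Studio work score 56 ≥ 55: minimum met.
Weighted total:
  Peer review 67 × 0.48 = 32.16
  Studio work 56 × 0.09 = 5.04
  Reading responses 41 × 0.12 = 4.92
  Written exam 100 × 0.06 = 6
  Quizzes 85.35 × 0.25 = 21.3375
Sum = 69.4575
69.4575 is ≥ 61.5 and < 73.5 → Credit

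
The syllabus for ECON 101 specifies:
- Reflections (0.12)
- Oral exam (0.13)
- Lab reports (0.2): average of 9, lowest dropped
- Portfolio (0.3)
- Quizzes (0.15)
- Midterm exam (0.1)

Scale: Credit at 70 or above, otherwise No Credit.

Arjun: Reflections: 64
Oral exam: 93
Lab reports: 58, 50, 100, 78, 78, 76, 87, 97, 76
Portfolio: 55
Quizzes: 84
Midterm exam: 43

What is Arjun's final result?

No Credit

Lab reports: drop 50 → average of remaining 8 = 650/8 = 81.25
Weighted total:
  Reflections 64 × 0.12 = 7.68
  Oral exam 93 × 0.13 = 12.09
  Lab reports 81.25 × 0.2 = 16.25
  Portfolio 55 × 0.3 = 16.5
  Quizzes 84 × 0.15 = 12.6
  Midterm exam 43 × 0.1 = 4.3
Sum = 69.42
69.42 < 70 → No Credit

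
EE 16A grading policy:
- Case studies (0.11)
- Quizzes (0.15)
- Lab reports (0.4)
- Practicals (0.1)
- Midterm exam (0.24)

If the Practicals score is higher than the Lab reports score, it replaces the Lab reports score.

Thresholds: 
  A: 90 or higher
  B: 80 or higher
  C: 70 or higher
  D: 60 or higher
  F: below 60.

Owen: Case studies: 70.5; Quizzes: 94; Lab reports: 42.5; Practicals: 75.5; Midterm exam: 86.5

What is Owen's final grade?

Practicals (75.5) > Lab reports (42.5), so Lab reports counts as 75.5.
Weighted total:
  Case studies 70.5 × 0.11 = 7.755
  Quizzes 94 × 0.15 = 14.1
  Lab reports 75.5 × 0.4 = 30.2
  Practicals 75.5 × 0.1 = 7.55
  Midterm exam 86.5 × 0.24 = 20.76
Sum = 80.365
80.365 is ≥ 80 and < 90 → B

B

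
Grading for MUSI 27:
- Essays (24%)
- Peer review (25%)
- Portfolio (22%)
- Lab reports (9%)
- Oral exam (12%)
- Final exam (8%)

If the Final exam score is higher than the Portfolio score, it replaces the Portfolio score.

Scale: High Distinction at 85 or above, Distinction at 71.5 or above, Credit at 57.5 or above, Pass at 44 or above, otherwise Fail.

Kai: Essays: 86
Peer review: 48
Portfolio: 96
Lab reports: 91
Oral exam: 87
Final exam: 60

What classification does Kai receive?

Final exam (60) ≤ Portfolio (96), so Portfolio stays at 96.
Weighted total:
  Essays 86 × 0.24 = 20.64
  Peer review 48 × 0.25 = 12
  Portfolio 96 × 0.22 = 21.12
  Lab reports 91 × 0.09 = 8.19
  Oral exam 87 × 0.12 = 10.44
  Final exam 60 × 0.08 = 4.8
Sum = 77.19
77.19 is ≥ 71.5 and < 85 → Distinction

Distinction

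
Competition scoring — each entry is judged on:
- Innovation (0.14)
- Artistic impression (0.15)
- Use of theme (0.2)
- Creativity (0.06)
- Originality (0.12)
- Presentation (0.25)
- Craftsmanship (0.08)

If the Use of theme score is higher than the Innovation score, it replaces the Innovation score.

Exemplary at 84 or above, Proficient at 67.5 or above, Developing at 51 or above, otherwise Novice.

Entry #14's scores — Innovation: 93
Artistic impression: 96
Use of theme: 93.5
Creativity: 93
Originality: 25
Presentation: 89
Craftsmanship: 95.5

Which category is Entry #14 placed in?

Exemplary

Use of theme (93.5) > Innovation (93), so Innovation counts as 93.5.
Weighted total:
  Innovation 93.5 × 0.14 = 13.09
  Artistic impression 96 × 0.15 = 14.4
  Use of theme 93.5 × 0.2 = 18.7
  Creativity 93 × 0.06 = 5.58
  Originality 25 × 0.12 = 3
  Presentation 89 × 0.25 = 22.25
  Craftsmanship 95.5 × 0.08 = 7.64
Sum = 84.66
84.66 ≥ 84 → Exemplary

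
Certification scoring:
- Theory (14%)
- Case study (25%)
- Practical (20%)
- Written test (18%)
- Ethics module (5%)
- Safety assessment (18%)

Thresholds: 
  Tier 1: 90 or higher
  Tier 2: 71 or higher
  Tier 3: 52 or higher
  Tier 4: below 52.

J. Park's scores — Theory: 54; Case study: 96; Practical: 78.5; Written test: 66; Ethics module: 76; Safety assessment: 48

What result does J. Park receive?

Weighted total:
  Theory 54 × 0.14 = 7.56
  Case study 96 × 0.25 = 24
  Practical 78.5 × 0.2 = 15.7
  Written test 66 × 0.18 = 11.88
  Ethics module 76 × 0.05 = 3.8
  Safety assessment 48 × 0.18 = 8.64
Sum = 71.58
71.58 is ≥ 71 and < 90 → Tier 2

Tier 2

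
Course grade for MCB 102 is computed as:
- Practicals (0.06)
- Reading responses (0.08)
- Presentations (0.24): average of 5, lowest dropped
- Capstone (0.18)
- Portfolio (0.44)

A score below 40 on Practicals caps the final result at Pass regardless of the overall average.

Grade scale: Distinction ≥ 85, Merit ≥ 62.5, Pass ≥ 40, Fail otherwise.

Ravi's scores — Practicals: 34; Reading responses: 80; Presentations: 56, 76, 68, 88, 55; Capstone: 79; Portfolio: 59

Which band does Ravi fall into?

Pass

Presentations: drop 55 → average of remaining 4 = 288/4 = 72
Practicals score 34 < 40: minimum not met.
Weighted total:
  Practicals 34 × 0.06 = 2.04
  Reading responses 80 × 0.08 = 6.4
  Presentations 72 × 0.24 = 17.28
  Capstone 79 × 0.18 = 14.22
  Portfolio 59 × 0.44 = 25.96
Sum = 65.9
65.9 would be Merit; cap at Pass applies → Pass.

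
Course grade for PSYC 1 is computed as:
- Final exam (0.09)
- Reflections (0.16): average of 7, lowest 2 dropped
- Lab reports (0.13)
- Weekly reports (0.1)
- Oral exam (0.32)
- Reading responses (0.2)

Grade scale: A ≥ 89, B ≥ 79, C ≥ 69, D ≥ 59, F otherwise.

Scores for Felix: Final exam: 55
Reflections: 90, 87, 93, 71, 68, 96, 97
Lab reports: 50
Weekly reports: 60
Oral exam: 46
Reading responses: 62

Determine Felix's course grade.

Reflections: drop 68, 71 → average of remaining 5 = 463/5 = 92.6
Weighted total:
  Final exam 55 × 0.09 = 4.95
  Reflections 92.6 × 0.16 = 14.816
  Lab reports 50 × 0.13 = 6.5
  Weekly reports 60 × 0.1 = 6
  Oral exam 46 × 0.32 = 14.72
  Reading responses 62 × 0.2 = 12.4
Sum = 59.386
59.386 is ≥ 59 and < 69 → D

D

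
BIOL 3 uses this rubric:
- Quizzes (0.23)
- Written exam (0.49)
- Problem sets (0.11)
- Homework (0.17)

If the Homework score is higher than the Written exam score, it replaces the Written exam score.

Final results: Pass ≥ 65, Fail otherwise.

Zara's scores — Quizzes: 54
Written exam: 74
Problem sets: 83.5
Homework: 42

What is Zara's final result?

Homework (42) ≤ Written exam (74), so Written exam stays at 74.
Weighted total:
  Quizzes 54 × 0.23 = 12.42
  Written exam 74 × 0.49 = 36.26
  Problem sets 83.5 × 0.11 = 9.185
  Homework 42 × 0.17 = 7.14
Sum = 65.005
65.005 ≥ 65 → Pass

Pass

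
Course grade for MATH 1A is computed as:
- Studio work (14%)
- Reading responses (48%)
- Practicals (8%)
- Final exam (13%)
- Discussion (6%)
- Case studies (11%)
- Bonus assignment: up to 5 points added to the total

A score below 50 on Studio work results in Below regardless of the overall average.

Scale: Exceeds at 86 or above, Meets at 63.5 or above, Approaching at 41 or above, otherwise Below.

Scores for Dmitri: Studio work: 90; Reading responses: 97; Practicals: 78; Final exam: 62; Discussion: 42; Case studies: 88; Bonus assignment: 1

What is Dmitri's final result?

Studio work score 90 ≥ 50: minimum met.
Weighted total:
  Studio work 90 × 0.14 = 12.6
  Reading responses 97 × 0.48 = 46.56
  Practicals 78 × 0.08 = 6.24
  Final exam 62 × 0.13 = 8.06
  Discussion 42 × 0.06 = 2.52
  Case studies 88 × 0.11 = 9.68
Sum = 85.66
Bonus assignment: 85.66 + 1 = 86.66
86.66 ≥ 86 → Exceeds

Exceeds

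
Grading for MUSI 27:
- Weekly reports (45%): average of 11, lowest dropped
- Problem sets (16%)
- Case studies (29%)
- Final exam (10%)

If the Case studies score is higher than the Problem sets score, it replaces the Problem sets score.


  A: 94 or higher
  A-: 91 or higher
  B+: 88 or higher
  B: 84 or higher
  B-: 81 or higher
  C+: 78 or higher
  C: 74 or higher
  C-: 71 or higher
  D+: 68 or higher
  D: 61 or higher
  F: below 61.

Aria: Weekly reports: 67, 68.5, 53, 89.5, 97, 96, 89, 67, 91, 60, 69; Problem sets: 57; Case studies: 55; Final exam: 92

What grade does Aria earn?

D+

Weekly reports: drop 53 → average of remaining 10 = 794/10 = 79.4
Case studies (55) ≤ Problem sets (57), so Problem sets stays at 57.
Weighted total:
  Weekly reports 79.4 × 0.45 = 35.73
  Problem sets 57 × 0.16 = 9.12
  Case studies 55 × 0.29 = 15.95
  Final exam 92 × 0.1 = 9.2
Sum = 70
70 is ≥ 68 and < 71 → D+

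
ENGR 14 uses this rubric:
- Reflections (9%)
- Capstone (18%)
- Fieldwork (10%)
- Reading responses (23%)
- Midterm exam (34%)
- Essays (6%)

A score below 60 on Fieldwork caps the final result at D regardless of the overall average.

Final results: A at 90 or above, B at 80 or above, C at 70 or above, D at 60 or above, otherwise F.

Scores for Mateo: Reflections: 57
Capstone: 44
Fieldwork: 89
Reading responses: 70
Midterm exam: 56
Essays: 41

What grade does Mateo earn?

Fieldwork score 89 ≥ 60: minimum met.
Weighted total:
  Reflections 57 × 0.09 = 5.13
  Capstone 44 × 0.18 = 7.92
  Fieldwork 89 × 0.1 = 8.9
  Reading responses 70 × 0.23 = 16.1
  Midterm exam 56 × 0.34 = 19.04
  Essays 41 × 0.06 = 2.46
Sum = 59.55
59.55 < 60 → F

F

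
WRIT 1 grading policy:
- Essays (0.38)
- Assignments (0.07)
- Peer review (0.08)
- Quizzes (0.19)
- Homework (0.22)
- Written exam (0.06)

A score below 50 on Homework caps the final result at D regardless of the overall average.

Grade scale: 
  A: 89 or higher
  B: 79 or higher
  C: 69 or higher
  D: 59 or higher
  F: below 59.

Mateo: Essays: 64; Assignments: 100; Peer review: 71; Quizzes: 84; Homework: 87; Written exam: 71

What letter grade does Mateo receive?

Homework score 87 ≥ 50: minimum met.
Weighted total:
  Essays 64 × 0.38 = 24.32
  Assignments 100 × 0.07 = 7
  Peer review 71 × 0.08 = 5.68
  Quizzes 84 × 0.19 = 15.96
  Homework 87 × 0.22 = 19.14
  Written exam 71 × 0.06 = 4.26
Sum = 76.36
76.36 is ≥ 69 and < 79 → C

C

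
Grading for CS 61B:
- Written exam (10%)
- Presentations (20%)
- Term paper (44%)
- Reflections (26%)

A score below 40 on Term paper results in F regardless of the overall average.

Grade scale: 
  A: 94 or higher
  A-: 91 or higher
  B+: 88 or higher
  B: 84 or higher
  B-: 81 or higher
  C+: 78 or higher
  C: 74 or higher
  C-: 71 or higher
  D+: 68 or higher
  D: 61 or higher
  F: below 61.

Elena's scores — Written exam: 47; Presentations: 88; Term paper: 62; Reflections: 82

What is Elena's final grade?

Term paper score 62 ≥ 40: minimum met.
Weighted total:
  Written exam 47 × 0.1 = 4.7
  Presentations 88 × 0.2 = 17.6
  Term paper 62 × 0.44 = 27.28
  Reflections 82 × 0.26 = 21.32
Sum = 70.9
70.9 is ≥ 68 and < 71 → D+

D+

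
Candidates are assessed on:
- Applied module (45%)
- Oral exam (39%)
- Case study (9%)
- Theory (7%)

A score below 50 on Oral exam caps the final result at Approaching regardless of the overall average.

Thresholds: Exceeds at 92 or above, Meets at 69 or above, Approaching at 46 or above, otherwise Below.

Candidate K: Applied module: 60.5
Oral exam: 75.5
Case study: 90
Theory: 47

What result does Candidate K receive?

Approaching

Oral exam score 75.5 ≥ 50: minimum met.
Weighted total:
  Applied module 60.5 × 0.45 = 27.225
  Oral exam 75.5 × 0.39 = 29.445
  Case study 90 × 0.09 = 8.1
  Theory 47 × 0.07 = 3.29
Sum = 68.06
68.06 is ≥ 46 and < 69 → Approaching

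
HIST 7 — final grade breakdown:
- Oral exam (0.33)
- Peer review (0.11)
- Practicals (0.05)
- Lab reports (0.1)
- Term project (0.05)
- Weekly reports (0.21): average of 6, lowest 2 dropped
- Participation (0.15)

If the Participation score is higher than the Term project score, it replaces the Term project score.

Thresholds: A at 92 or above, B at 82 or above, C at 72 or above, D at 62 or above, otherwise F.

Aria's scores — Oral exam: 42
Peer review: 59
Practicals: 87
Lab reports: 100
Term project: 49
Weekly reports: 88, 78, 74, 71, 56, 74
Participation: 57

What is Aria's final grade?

Weekly reports: drop 56, 71 → average of remaining 4 = 314/4 = 78.5
Participation (57) > Term project (49), so Term project counts as 57.
Weighted total:
  Oral exam 42 × 0.33 = 13.86
  Peer review 59 × 0.11 = 6.49
  Practicals 87 × 0.05 = 4.35
  Lab reports 100 × 0.1 = 10
  Term project 57 × 0.05 = 2.85
  Weekly reports 78.5 × 0.21 = 16.485
  Participation 57 × 0.15 = 8.55
Sum = 62.585
62.585 is ≥ 62 and < 72 → D

D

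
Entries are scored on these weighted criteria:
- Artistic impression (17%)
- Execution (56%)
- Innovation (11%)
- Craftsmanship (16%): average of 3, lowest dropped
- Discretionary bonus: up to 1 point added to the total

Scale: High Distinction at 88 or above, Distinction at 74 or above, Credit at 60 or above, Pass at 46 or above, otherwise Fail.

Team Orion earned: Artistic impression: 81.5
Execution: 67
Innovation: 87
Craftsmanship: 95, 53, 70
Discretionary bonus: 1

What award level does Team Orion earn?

Craftsmanship: drop 53 → average of remaining 2 = 165/2 = 82.5
Weighted total:
  Artistic impression 81.5 × 0.17 = 13.855
  Execution 67 × 0.56 = 37.52
  Innovation 87 × 0.11 = 9.57
  Craftsmanship 82.5 × 0.16 = 13.2
Sum = 74.145
Discretionary bonus: 74.145 + 1 = 75.145
75.145 is ≥ 74 and < 88 → Distinction

Distinction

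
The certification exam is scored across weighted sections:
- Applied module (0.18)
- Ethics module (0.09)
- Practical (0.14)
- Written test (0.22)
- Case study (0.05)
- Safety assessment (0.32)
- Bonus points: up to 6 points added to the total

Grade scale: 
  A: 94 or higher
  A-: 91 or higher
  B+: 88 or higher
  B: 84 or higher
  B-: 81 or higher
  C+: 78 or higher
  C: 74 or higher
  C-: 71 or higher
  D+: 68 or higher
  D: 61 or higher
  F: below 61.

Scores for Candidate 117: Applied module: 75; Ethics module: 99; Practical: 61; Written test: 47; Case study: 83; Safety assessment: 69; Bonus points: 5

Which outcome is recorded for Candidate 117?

Weighted total:
  Applied module 75 × 0.18 = 13.5
  Ethics module 99 × 0.09 = 8.91
  Practical 61 × 0.14 = 8.54
  Written test 47 × 0.22 = 10.34
  Case study 83 × 0.05 = 4.15
  Safety assessment 69 × 0.32 = 22.08
Sum = 67.52
Bonus points: 67.52 + 5 = 72.52
72.52 is ≥ 71 and < 74 → C-

C-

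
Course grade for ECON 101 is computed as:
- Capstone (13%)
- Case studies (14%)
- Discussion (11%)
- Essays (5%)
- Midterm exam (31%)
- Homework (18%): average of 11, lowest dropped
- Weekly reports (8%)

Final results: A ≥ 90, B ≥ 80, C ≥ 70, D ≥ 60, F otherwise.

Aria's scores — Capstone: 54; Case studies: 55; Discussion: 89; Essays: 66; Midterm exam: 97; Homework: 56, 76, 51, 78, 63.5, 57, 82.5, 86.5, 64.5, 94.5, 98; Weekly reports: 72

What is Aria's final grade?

C

Homework: drop 51 → average of remaining 10 = 756.5/10 = 75.65
Weighted total:
  Capstone 54 × 0.13 = 7.02
  Case studies 55 × 0.14 = 7.7
  Discussion 89 × 0.11 = 9.79
  Essays 66 × 0.05 = 3.3
  Midterm exam 97 × 0.31 = 30.07
  Homework 75.65 × 0.18 = 13.617
  Weekly reports 72 × 0.08 = 5.76
Sum = 77.257
77.257 is ≥ 70 and < 80 → C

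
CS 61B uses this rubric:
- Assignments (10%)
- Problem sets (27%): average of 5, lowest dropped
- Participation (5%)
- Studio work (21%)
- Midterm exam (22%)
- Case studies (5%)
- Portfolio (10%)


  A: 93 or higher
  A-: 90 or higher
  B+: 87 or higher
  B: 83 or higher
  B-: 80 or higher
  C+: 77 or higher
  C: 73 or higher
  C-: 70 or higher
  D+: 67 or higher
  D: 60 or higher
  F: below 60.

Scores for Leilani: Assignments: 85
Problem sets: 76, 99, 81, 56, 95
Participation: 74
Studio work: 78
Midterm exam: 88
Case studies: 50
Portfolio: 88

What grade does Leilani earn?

B-

Problem sets: drop 56 → average of remaining 4 = 351/4 = 87.75
Weighted total:
  Assignments 85 × 0.1 = 8.5
  Problem sets 87.75 × 0.27 = 23.6925
  Participation 74 × 0.05 = 3.7
  Studio work 78 × 0.21 = 16.38
  Midterm exam 88 × 0.22 = 19.36
  Case studies 50 × 0.05 = 2.5
  Portfolio 88 × 0.1 = 8.8
Sum = 82.9325
82.9325 is ≥ 80 and < 83 → B-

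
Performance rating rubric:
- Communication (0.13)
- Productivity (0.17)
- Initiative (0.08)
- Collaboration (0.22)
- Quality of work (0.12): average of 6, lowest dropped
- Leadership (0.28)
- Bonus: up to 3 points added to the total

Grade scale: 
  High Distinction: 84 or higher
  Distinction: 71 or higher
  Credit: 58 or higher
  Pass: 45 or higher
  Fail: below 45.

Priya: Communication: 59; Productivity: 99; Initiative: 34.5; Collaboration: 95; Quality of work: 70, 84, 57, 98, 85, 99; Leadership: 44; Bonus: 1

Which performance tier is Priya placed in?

Distinction

Quality of work: drop 57 → average of remaining 5 = 436/5 = 87.2
Weighted total:
  Communication 59 × 0.13 = 7.67
  Productivity 99 × 0.17 = 16.83
  Initiative 34.5 × 0.08 = 2.76
  Collaboration 95 × 0.22 = 20.9
  Quality of work 87.2 × 0.12 = 10.464
  Leadership 44 × 0.28 = 12.32
Sum = 70.944
Bonus: 70.944 + 1 = 71.944
71.944 is ≥ 71 and < 84 → Distinction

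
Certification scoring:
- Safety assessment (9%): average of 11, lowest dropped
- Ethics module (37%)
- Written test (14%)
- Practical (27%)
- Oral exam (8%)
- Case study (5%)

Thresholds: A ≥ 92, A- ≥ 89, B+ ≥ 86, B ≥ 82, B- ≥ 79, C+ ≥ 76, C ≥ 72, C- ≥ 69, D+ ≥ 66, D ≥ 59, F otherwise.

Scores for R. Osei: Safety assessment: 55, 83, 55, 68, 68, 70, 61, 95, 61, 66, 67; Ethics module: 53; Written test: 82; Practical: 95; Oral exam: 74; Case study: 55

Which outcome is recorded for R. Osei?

C-

Safety assessment: drop 55 → average of remaining 10 = 694/10 = 69.4
Weighted total:
  Safety assessment 69.4 × 0.09 = 6.246
  Ethics module 53 × 0.37 = 19.61
  Written test 82 × 0.14 = 11.48
  Practical 95 × 0.27 = 25.65
  Oral exam 74 × 0.08 = 5.92
  Case study 55 × 0.05 = 2.75
Sum = 71.656
71.656 is ≥ 69 and < 72 → C-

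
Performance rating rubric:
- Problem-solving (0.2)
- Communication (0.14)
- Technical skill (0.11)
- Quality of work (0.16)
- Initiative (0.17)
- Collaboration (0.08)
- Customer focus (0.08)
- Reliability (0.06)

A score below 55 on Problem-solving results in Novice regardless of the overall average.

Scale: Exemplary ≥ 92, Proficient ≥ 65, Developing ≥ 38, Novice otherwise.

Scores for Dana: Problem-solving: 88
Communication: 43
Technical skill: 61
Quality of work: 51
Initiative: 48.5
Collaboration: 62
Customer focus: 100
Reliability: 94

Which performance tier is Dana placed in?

Problem-solving score 88 ≥ 55: minimum met.
Weighted total:
  Problem-solving 88 × 0.2 = 17.6
  Communication 43 × 0.14 = 6.02
  Technical skill 61 × 0.11 = 6.71
  Quality of work 51 × 0.16 = 8.16
  Initiative 48.5 × 0.17 = 8.245
  Collaboration 62 × 0.08 = 4.96
  Customer focus 100 × 0.08 = 8
  Reliability 94 × 0.06 = 5.64
Sum = 65.335
65.335 is ≥ 65 and < 92 → Proficient

Proficient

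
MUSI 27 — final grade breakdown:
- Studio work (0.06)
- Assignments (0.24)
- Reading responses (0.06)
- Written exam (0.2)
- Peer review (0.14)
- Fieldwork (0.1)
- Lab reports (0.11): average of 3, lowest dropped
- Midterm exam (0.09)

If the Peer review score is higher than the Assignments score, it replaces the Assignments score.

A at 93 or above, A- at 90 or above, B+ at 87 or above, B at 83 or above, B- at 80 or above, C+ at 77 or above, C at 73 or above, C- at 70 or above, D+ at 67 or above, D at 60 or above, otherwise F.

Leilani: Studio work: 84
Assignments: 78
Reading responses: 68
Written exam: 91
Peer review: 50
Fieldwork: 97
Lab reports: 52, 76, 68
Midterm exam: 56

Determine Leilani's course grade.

C

Lab reports: drop 52 → average of remaining 2 = 144/2 = 72
Peer review (50) ≤ Assignments (78), so Assignments stays at 78.
Weighted total:
  Studio work 84 × 0.06 = 5.04
  Assignments 78 × 0.24 = 18.72
  Reading responses 68 × 0.06 = 4.08
  Written exam 91 × 0.2 = 18.2
  Peer review 50 × 0.14 = 7
  Fieldwork 97 × 0.1 = 9.7
  Lab reports 72 × 0.11 = 7.92
  Midterm exam 56 × 0.09 = 5.04
Sum = 75.7
75.7 is ≥ 73 and < 77 → C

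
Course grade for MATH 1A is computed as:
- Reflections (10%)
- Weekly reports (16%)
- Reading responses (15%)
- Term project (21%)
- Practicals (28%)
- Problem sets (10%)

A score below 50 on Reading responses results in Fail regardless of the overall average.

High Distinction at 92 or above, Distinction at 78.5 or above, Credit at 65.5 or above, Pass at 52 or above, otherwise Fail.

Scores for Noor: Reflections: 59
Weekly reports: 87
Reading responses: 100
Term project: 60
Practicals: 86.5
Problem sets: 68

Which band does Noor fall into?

Reading responses score 100 ≥ 50: minimum met.
Weighted total:
  Reflections 59 × 0.1 = 5.9
  Weekly reports 87 × 0.16 = 13.92
  Reading responses 100 × 0.15 = 15
  Term project 60 × 0.21 = 12.6
  Practicals 86.5 × 0.28 = 24.22
  Problem sets 68 × 0.1 = 6.8
Sum = 78.44
78.44 is ≥ 65.5 and < 78.5 → Credit

Credit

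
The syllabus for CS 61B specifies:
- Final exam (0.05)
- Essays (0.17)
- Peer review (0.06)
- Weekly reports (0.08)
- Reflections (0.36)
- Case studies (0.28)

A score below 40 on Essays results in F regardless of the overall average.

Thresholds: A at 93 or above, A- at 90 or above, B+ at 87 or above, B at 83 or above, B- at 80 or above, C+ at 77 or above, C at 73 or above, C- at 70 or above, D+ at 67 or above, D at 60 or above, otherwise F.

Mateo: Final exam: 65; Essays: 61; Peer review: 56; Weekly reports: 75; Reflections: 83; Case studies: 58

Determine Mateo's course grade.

D+

Essays score 61 ≥ 40: minimum met.
Weighted total:
  Final exam 65 × 0.05 = 3.25
  Essays 61 × 0.17 = 10.37
  Peer review 56 × 0.06 = 3.36
  Weekly reports 75 × 0.08 = 6
  Reflections 83 × 0.36 = 29.88
  Case studies 58 × 0.28 = 16.24
Sum = 69.1
69.1 is ≥ 67 and < 70 → D+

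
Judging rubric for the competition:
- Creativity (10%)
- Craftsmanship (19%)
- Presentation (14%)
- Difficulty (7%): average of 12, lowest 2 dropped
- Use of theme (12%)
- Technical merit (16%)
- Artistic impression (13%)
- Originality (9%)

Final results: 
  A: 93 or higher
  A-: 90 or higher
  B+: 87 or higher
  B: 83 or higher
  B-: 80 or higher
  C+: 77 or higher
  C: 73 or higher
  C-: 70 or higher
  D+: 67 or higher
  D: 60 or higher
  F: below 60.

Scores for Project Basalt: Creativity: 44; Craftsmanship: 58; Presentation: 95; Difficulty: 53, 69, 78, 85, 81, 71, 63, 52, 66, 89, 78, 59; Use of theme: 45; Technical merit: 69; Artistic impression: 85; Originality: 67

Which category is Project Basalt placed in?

D+

Difficulty: drop 52, 53 → average of remaining 10 = 739/10 = 73.9
Weighted total:
  Creativity 44 × 0.1 = 4.4
  Craftsmanship 58 × 0.19 = 11.02
  Presentation 95 × 0.14 = 13.3
  Difficulty 73.9 × 0.07 = 5.173
  Use of theme 45 × 0.12 = 5.4
  Technical merit 69 × 0.16 = 11.04
  Artistic impression 85 × 0.13 = 11.05
  Originality 67 × 0.09 = 6.03
Sum = 67.413
67.413 is ≥ 67 and < 70 → D+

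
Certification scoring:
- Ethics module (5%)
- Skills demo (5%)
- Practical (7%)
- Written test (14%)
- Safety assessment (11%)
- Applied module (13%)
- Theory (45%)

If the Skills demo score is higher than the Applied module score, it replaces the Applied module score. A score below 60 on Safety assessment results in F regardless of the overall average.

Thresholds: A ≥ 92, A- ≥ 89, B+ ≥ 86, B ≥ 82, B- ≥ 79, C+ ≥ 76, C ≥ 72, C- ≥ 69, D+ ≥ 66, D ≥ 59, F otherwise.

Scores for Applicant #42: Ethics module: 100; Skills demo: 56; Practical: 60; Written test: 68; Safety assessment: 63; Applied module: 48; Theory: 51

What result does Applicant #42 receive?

Skills demo (56) > Applied module (48), so Applied module counts as 56.
Safety assessment score 63 ≥ 60: minimum met.
Weighted total:
  Ethics module 100 × 0.05 = 5
  Skills demo 56 × 0.05 = 2.8
  Practical 60 × 0.07 = 4.2
  Written test 68 × 0.14 = 9.52
  Safety assessment 63 × 0.11 = 6.93
  Applied module 56 × 0.13 = 7.28
  Theory 51 × 0.45 = 22.95
Sum = 58.68
58.68 < 59 → F

F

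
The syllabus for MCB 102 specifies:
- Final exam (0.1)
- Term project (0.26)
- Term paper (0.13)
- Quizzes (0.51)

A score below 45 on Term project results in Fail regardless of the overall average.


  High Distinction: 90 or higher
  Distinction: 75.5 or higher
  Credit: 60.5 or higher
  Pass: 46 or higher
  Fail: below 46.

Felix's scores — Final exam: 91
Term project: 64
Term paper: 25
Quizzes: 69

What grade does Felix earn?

Credit

Term project score 64 ≥ 45: minimum met.
Weighted total:
  Final exam 91 × 0.1 = 9.1
  Term project 64 × 0.26 = 16.64
  Term paper 25 × 0.13 = 3.25
  Quizzes 69 × 0.51 = 35.19
Sum = 64.18
64.18 is ≥ 60.5 and < 75.5 → Credit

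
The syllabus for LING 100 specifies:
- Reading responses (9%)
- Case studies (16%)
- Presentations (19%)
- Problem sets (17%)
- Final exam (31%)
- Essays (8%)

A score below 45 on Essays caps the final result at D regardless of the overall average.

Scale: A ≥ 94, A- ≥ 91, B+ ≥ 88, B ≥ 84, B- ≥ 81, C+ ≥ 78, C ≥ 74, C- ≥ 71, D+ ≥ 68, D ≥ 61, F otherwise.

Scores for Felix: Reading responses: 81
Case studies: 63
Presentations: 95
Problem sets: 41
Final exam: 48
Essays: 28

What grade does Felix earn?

F

Essays score 28 < 45: minimum not met.
Weighted total:
  Reading responses 81 × 0.09 = 7.29
  Case studies 63 × 0.16 = 10.08
  Presentations 95 × 0.19 = 18.05
  Problem sets 41 × 0.17 = 6.97
  Final exam 48 × 0.31 = 14.88
  Essays 28 × 0.08 = 2.24
Sum = 59.51
59.51 would be F; cap at D applies → F.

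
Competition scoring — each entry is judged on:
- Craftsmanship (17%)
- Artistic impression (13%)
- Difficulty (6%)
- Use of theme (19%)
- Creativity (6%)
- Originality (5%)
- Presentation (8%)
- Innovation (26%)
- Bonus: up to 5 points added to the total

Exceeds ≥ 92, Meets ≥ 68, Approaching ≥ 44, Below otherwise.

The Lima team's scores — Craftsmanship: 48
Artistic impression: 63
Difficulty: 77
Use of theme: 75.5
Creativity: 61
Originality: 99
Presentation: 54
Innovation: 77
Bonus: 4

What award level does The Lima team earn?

Weighted total:
  Craftsmanship 48 × 0.17 = 8.16
  Artistic impression 63 × 0.13 = 8.19
  Difficulty 77 × 0.06 = 4.62
  Use of theme 75.5 × 0.19 = 14.345
  Creativity 61 × 0.06 = 3.66
  Originality 99 × 0.05 = 4.95
  Presentation 54 × 0.08 = 4.32
  Innovation 77 × 0.26 = 20.02
Sum = 68.265
Bonus: 68.265 + 4 = 72.265
72.265 is ≥ 68 and < 92 → Meets

Meets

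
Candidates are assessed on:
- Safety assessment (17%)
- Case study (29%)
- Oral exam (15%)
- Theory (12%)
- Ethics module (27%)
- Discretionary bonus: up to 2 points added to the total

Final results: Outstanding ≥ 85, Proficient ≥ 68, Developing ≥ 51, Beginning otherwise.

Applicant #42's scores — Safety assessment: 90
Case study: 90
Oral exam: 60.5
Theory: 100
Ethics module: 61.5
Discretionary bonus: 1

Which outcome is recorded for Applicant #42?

Weighted total:
  Safety assessment 90 × 0.17 = 15.3
  Case study 90 × 0.29 = 26.1
  Oral exam 60.5 × 0.15 = 9.075
  Theory 100 × 0.12 = 12
  Ethics module 61.5 × 0.27 = 16.605
Sum = 79.08
Discretionary bonus: 79.08 + 1 = 80.08
80.08 is ≥ 68 and < 85 → Proficient

Proficient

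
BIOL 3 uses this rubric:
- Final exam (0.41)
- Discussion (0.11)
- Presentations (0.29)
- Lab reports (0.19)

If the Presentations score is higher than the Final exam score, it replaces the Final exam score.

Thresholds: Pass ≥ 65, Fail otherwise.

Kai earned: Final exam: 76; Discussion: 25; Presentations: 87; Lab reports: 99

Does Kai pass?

Presentations (87) > Final exam (76), so Final exam counts as 87.
Weighted total:
  Final exam 87 × 0.41 = 35.67
  Discussion 25 × 0.11 = 2.75
  Presentations 87 × 0.29 = 25.23
  Lab reports 99 × 0.19 = 18.81
Sum = 82.46
82.46 ≥ 65 → Pass

Pass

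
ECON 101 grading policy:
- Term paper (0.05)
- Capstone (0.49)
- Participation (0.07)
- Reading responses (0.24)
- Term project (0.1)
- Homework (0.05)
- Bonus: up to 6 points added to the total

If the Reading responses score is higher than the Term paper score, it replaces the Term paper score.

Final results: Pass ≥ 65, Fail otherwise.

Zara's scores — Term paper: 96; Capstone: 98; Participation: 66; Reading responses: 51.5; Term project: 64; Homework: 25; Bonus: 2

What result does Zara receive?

Pass

Reading responses (51.5) ≤ Term paper (96), so Term paper stays at 96.
Weighted total:
  Term paper 96 × 0.05 = 4.8
  Capstone 98 × 0.49 = 48.02
  Participation 66 × 0.07 = 4.62
  Reading responses 51.5 × 0.24 = 12.36
  Term project 64 × 0.1 = 6.4
  Homework 25 × 0.05 = 1.25
Sum = 77.45
Bonus: 77.45 + 2 = 79.45
79.45 ≥ 65 → Pass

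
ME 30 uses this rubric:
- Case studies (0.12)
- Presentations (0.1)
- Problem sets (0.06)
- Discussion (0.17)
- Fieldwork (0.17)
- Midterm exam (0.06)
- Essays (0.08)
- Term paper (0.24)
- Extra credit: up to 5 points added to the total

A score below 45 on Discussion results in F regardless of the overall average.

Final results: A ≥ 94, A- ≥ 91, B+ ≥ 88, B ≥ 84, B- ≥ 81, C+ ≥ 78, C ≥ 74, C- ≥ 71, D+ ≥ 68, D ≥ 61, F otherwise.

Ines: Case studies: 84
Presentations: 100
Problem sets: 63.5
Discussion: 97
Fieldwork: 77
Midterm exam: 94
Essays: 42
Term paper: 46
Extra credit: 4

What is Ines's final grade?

Discussion score 97 ≥ 45: minimum met.
Weighted total:
  Case studies 84 × 0.12 = 10.08
  Presentations 100 × 0.1 = 10
  Problem sets 63.5 × 0.06 = 3.81
  Discussion 97 × 0.17 = 16.49
  Fieldwork 77 × 0.17 = 13.09
  Midterm exam 94 × 0.06 = 5.64
  Essays 42 × 0.08 = 3.36
  Term paper 46 × 0.24 = 11.04
Sum = 73.51
Extra credit: 73.51 + 4 = 77.51
77.51 is ≥ 74 and < 78 → C

C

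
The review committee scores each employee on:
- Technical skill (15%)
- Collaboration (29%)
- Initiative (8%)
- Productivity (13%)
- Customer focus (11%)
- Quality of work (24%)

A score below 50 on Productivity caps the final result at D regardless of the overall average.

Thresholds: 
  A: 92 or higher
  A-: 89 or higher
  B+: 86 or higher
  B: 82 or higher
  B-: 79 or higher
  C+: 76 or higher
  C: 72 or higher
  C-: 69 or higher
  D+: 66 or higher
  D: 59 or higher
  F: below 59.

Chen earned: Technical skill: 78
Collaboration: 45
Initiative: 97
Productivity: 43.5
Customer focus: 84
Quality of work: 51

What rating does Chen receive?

D

Productivity score 43.5 < 50: minimum not met.
Weighted total:
  Technical skill 78 × 0.15 = 11.7
  Collaboration 45 × 0.29 = 13.05
  Initiative 97 × 0.08 = 7.76
  Productivity 43.5 × 0.13 = 5.655
  Customer focus 84 × 0.11 = 9.24
  Quality of work 51 × 0.24 = 12.24
Sum = 59.645
59.645 would be D; cap at D applies → D.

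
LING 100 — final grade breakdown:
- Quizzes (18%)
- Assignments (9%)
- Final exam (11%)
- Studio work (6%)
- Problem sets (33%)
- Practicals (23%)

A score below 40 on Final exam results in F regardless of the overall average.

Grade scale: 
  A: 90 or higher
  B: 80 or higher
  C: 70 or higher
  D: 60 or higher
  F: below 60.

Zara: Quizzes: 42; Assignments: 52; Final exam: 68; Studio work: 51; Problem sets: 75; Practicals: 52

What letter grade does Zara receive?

Final exam score 68 ≥ 40: minimum met.
Weighted total:
  Quizzes 42 × 0.18 = 7.56
  Assignments 52 × 0.09 = 4.68
  Final exam 68 × 0.11 = 7.48
  Studio work 51 × 0.06 = 3.06
  Problem sets 75 × 0.33 = 24.75
  Practicals 52 × 0.23 = 11.96
Sum = 59.49
59.49 < 60 → F

F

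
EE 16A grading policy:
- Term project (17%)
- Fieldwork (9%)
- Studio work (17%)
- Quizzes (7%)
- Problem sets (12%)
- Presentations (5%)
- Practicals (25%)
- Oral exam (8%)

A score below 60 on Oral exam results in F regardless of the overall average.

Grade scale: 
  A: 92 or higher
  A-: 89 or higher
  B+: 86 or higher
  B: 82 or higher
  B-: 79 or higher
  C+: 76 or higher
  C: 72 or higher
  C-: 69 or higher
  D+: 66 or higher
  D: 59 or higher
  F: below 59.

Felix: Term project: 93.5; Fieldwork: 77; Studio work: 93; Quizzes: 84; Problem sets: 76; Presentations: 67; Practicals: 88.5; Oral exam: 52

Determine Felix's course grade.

F

Oral exam score 52 < 60: minimum not met.
Weighted total:
  Term project 93.5 × 0.17 = 15.895
  Fieldwork 77 × 0.09 = 6.93
  Studio work 93 × 0.17 = 15.81
  Quizzes 84 × 0.07 = 5.88
  Problem sets 76 × 0.12 = 9.12
  Presentations 67 × 0.05 = 3.35
  Practicals 88.5 × 0.25 = 22.125
  Oral exam 52 × 0.08 = 4.16
Sum = 83.27
Because the Oral exam minimum was not met, the result is F.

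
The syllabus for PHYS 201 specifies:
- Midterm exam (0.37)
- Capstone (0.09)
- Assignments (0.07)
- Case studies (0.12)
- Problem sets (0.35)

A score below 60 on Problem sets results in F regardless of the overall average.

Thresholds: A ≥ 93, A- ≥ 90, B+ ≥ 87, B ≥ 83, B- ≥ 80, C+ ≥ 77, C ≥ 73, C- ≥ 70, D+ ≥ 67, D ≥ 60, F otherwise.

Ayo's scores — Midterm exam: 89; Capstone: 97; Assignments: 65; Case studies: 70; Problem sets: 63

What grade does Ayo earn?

Problem sets score 63 ≥ 60: minimum met.
Weighted total:
  Midterm exam 89 × 0.37 = 32.93
  Capstone 97 × 0.09 = 8.73
  Assignments 65 × 0.07 = 4.55
  Case studies 70 × 0.12 = 8.4
  Problem sets 63 × 0.35 = 22.05
Sum = 76.66
76.66 is ≥ 73 and < 77 → C

C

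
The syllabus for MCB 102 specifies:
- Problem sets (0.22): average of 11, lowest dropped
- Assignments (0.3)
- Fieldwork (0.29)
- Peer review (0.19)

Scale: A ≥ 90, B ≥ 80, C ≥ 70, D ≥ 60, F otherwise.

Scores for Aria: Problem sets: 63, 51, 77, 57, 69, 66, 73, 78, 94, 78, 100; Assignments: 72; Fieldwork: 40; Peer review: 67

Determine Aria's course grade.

Problem sets: drop 51 → average of remaining 10 = 755/10 = 75.5
Weighted total:
  Problem sets 75.5 × 0.22 = 16.61
  Assignments 72 × 0.3 = 21.6
  Fieldwork 40 × 0.29 = 11.6
  Peer review 67 × 0.19 = 12.73
Sum = 62.54
62.54 is ≥ 60 and < 70 → D

D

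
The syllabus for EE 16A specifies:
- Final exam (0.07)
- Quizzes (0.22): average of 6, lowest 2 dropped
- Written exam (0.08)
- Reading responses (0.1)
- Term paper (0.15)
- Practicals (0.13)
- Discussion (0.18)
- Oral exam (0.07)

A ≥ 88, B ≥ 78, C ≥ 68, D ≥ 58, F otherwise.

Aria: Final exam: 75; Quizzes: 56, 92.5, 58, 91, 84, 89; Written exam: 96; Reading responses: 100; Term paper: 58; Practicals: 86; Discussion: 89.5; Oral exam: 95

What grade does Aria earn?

Quizzes: drop 56, 58 → average of remaining 4 = 356.5/4 = 89.125
Weighted total:
  Final exam 75 × 0.07 = 5.25
  Quizzes 89.125 × 0.22 = 19.6075
  Written exam 96 × 0.08 = 7.68
  Reading responses 100 × 0.1 = 10
  Term paper 58 × 0.15 = 8.7
  Practicals 86 × 0.13 = 11.18
  Discussion 89.5 × 0.18 = 16.11
  Oral exam 95 × 0.07 = 6.65
Sum = 85.1775
85.1775 is ≥ 78 and < 88 → B

B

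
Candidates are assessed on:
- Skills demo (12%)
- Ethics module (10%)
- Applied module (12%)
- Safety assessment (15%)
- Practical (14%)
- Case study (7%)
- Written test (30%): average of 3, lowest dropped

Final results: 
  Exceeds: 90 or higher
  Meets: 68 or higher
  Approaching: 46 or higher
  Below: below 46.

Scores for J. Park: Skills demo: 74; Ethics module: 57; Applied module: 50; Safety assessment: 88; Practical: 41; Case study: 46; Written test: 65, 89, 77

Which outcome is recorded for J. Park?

Approaching

Written test: drop 65 → average of remaining 2 = 166/2 = 83
Weighted total:
  Skills demo 74 × 0.12 = 8.88
  Ethics module 57 × 0.1 = 5.7
  Applied module 50 × 0.12 = 6
  Safety assessment 88 × 0.15 = 13.2
  Practical 41 × 0.14 = 5.74
  Case study 46 × 0.07 = 3.22
  Written test 83 × 0.3 = 24.9
Sum = 67.64
67.64 is ≥ 46 and < 68 → Approaching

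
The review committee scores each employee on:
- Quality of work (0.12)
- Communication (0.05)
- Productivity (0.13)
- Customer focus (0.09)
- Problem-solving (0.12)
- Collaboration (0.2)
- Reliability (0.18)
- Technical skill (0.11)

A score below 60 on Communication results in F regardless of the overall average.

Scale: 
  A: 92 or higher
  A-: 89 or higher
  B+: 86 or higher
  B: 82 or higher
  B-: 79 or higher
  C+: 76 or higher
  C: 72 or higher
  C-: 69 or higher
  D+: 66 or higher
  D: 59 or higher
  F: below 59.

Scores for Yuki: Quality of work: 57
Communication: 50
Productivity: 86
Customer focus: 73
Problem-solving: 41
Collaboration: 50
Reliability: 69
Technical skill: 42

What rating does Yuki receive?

F

Communication score 50 < 60: minimum not met.
Weighted total:
  Quality of work 57 × 0.12 = 6.84
  Communication 50 × 0.05 = 2.5
  Productivity 86 × 0.13 = 11.18
  Customer focus 73 × 0.09 = 6.57
  Problem-solving 41 × 0.12 = 4.92
  Collaboration 50 × 0.2 = 10
  Reliability 69 × 0.18 = 12.42
  Technical skill 42 × 0.11 = 4.62
Sum = 59.05
Because the Communication minimum was not met, the result is F.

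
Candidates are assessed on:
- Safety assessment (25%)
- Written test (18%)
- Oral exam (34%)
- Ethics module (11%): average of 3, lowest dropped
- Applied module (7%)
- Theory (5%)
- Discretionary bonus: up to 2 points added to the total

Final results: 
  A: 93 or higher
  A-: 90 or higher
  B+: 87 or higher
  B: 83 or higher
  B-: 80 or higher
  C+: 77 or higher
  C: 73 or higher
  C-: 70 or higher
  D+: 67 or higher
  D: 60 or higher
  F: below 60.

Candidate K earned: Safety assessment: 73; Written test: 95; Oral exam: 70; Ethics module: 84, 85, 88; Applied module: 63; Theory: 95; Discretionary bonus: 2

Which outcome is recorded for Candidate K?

C+

Ethics module: drop 84 → average of remaining 2 = 173/2 = 86.5
Weighted total:
  Safety assessment 73 × 0.25 = 18.25
  Written test 95 × 0.18 = 17.1
  Oral exam 70 × 0.34 = 23.8
  Ethics module 86.5 × 0.11 = 9.515
  Applied module 63 × 0.07 = 4.41
  Theory 95 × 0.05 = 4.75
Sum = 77.825
Discretionary bonus: 77.825 + 2 = 79.825
79.825 is ≥ 77 and < 80 → C+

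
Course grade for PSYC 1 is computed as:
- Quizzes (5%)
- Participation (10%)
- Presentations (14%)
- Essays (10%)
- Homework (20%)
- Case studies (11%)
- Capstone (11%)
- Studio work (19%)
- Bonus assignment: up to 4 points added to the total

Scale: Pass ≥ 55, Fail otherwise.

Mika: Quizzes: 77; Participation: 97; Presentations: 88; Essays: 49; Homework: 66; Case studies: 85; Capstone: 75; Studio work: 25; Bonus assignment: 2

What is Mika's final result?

Weighted total:
  Quizzes 77 × 0.05 = 3.85
  Participation 97 × 0.1 = 9.7
  Presentations 88 × 0.14 = 12.32
  Essays 49 × 0.1 = 4.9
  Homework 66 × 0.2 = 13.2
  Case studies 85 × 0.11 = 9.35
  Capstone 75 × 0.11 = 8.25
  Studio work 25 × 0.19 = 4.75
Sum = 66.32
Bonus assignment: 66.32 + 2 = 68.32
68.32 ≥ 55 → Pass

Pass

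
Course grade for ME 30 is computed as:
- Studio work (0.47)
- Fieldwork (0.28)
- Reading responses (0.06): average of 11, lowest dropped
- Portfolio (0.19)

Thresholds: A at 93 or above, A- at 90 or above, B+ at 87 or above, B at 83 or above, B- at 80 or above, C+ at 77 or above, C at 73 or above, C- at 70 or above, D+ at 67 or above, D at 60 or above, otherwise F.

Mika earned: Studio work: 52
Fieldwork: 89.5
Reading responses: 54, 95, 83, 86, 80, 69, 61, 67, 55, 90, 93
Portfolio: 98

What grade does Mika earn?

C-

Reading responses: drop 54 → average of remaining 10 = 779/10 = 77.9
Weighted total:
  Studio work 52 × 0.47 = 24.44
  Fieldwork 89.5 × 0.28 = 25.06
  Reading responses 77.9 × 0.06 = 4.674
  Portfolio 98 × 0.19 = 18.62
Sum = 72.794
72.794 is ≥ 70 and < 73 → C-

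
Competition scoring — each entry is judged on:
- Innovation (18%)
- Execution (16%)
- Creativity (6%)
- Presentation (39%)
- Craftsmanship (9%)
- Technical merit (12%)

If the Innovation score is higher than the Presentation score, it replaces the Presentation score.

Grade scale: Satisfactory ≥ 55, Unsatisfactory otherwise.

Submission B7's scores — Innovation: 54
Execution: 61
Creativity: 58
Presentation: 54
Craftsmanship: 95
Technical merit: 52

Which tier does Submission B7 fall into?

Innovation (54) ≤ Presentation (54), so Presentation stays at 54.
Weighted total:
  Innovation 54 × 0.18 = 9.72
  Execution 61 × 0.16 = 9.76
  Creativity 58 × 0.06 = 3.48
  Presentation 54 × 0.39 = 21.06
  Craftsmanship 95 × 0.09 = 8.55
  Technical merit 52 × 0.12 = 6.24
Sum = 58.81
58.81 ≥ 55 → Satisfactory

Satisfactory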